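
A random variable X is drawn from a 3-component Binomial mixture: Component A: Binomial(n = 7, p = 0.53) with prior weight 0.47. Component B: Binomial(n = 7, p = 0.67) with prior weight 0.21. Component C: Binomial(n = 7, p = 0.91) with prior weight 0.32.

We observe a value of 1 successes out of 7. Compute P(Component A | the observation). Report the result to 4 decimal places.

Posterior ∝ prior × likelihood, so P(k | x) ∝ w_k f_k(x); normalise over all components.
Component likelihoods at x = 1 successes out of 7:
  p_A = 0.0399909
  p_B = 0.00605698
  p_C = 3.38528e-06
Multiply by the mixture weights:
  w_A·p_A = 0.47 × 0.0399909 = 0.0187957
  w_B·p_B = 0.21 × 0.00605698 = 0.00127197
  w_C·p_C = 0.32 × 3.38528e-06 = 1.08329e-06
Denominator: 0.0187957 + 0.00127197 + 1.08329e-06 = 0.0200688
P(Component A | x) ≈ 0.9366

0.9366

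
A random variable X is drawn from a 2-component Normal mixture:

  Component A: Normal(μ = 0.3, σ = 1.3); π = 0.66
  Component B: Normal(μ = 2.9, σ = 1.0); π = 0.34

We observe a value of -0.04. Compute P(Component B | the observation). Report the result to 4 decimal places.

Apply Bayes' rule: the posterior for each component is proportional to its prior times its likelihood at x.
Evaluate each component's likelihood at the observed value:
  L_A = 0.296561
  L_B = 0.00529634
Multiply by the mixture weights:
  π_A·L_A = 0.66 × 0.296561 = 0.19573
  π_B·L_B = 0.34 × 0.00529634 = 0.00180076
Marginal: 0.19573 + 0.00180076 = 0.197531
P(Component B | data) ≈ 0.0091

0.0091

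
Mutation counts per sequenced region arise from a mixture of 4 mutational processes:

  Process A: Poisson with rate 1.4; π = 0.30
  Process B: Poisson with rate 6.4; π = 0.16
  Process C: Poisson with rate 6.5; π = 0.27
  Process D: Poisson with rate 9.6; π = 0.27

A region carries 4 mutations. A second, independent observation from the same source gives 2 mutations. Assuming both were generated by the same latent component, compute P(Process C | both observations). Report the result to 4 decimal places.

0.2144

By Bayes' theorem, P(k | x) = P(Z=k) f_k(x) / Σ_j P(Z=j) f_j(x).
Since both observations come from the same component, the likelihood for component k is f_k(x₁)·f_k(x₂).
  f_A = [0.039472] × [0.241665] = 0.00953899
  f_B = [0.116151] × [0.0340287] = 0.00395248
  f_C = [0.111822] × [0.0317602] = 0.00355149
  f_D = [0.0239688] × [0.00312094] = 7.48053e-05
Unnormalised posteriors:
  P(Z=A)·f_A = 0.30 × 0.00953899 = 0.0028617
  P(Z=B)·f_B = 0.16 × 0.00395248 = 0.000632396
  P(Z=C)·f_C = 0.27 × 0.00355149 = 0.000958902
  P(Z=D)·f_D = 0.27 × 7.48053e-05 = 2.01974e-05
Marginal: 0.0028617 + 0.000632396 + 0.000958902 + 2.01974e-05 = 0.00447319
P(Process C | data) = 0.000958902 / 0.00447319 ≈ 0.2144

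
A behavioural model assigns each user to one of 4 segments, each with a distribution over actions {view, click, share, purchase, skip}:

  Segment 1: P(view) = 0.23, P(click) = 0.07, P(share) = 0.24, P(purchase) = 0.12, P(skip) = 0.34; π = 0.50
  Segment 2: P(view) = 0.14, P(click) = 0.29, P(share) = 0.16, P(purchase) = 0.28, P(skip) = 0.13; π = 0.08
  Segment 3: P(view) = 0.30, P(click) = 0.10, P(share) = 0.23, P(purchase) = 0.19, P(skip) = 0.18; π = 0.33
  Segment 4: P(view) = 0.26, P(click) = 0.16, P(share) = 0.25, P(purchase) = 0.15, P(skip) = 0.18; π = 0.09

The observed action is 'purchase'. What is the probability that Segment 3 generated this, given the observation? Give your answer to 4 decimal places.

0.3953

P(component k | x) = w_k·f_k(x) / marginal(x), where marginal(x) = Σ_j w_j·f_j(x).
Evaluate each component's likelihood at the observed value:
  f_1 = P(purchase | comp) = 0.12
  f_2 = P(purchase | comp) = 0.28
  f_3 = P(purchase | comp) = 0.19
  f_4 = P(purchase | comp) = 0.15
Prior × likelihood for each component:
  w_1·f_1 = 0.50 × 0.12 = 0.06
  w_2·f_2 = 0.08 × 0.28 = 0.0224
  w_3·f_3 = 0.33 × 0.19 = 0.0627
  w_4·f_4 = 0.09 × 0.15 = 0.0135
Evidence: 0.06 + 0.0224 + 0.0627 + 0.0135 = 0.1586
Responsibility of Segment 3: 0.0627 / 0.1586 ≈ 0.3953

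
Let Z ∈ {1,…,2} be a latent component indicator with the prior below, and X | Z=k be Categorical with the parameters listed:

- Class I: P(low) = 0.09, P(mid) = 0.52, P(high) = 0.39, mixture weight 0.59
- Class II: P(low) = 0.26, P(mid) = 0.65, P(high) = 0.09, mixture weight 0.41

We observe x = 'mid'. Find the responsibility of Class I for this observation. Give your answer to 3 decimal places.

0.535

By Bayes' theorem, P(k | x) = w_k f_k(x) / Σ_j w_j f_j(x).
Component likelihoods at x = 'mid':
  p_I = P(mid | comp) = 0.52
  p_II = P(mid | comp) = 0.65
Prior × likelihood for each component:
  w_I·p_I = 0.59 × 0.52 = 0.3068
  w_II·p_II = 0.41 × 0.65 = 0.2665
Marginal: 0.3068 + 0.2665 = 0.5733
P(Class I | the observation) ≈ 0.535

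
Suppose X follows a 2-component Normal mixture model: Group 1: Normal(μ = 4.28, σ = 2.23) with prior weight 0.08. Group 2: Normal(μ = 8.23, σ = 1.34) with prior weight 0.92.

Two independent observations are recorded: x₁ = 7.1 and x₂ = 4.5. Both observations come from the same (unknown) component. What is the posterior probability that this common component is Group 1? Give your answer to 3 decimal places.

0.491

Posterior ∝ prior × likelihood, so P(k | x) ∝ w_k f_k(x); normalise over all components.
Since both observations come from the same component, the likelihood for component k is f_k(x₁)·f_k(x₂).
  L_1 = [(1/(2.23·√(2π)))·exp(−(7.1−4.28)²/(2·2.23²)) = 0.178898·exp(-0.79957) = 0.0804183] × [0.178029] = 0.0143168
  L_2 = [(1/(1.34·√(2π)))·exp(−(7.1−8.23)²/(2·1.34²)) = 0.297718·exp(-0.35556) = 0.208634] × [0.00618411] = 0.00129022
Weight by the priors:
  w_1·L_1 = 0.08 × 0.0143168 = 0.00114535
  w_2·L_2 = 0.92 × 0.00129022 = 0.001187
Marginal: 0.00114535 + 0.001187 = 0.00233235
So the posterior for Group 1 is 0.00114535 / 0.00233235 ≈ 0.491.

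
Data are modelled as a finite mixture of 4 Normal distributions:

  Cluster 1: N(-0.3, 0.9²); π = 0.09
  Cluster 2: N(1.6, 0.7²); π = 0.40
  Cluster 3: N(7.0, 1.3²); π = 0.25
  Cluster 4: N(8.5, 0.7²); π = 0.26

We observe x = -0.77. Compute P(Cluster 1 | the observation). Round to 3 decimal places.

Apply Bayes' rule: the posterior for each component is proportional to its prior times its likelihood at x.
Normal densities:
  L_1 = (1/(0.9·√(2π)))·exp(−(-0.77−-0.3)²/(2·0.9²)) = 0.443269·exp(-0.13636) = 0.386766
  L_2 = (1/(0.7·√(2π)))·exp(−(-0.77−1.6)²/(2·0.7²)) = 0.569918·exp(-5.73153) = 0.00184774
  L_3 = (1/(1.3·√(2π)))·exp(−(-0.77−7.0)²/(2·1.3²)) = 0.306879·exp(-17.86180) = 5.36641e-09
  L_4 = (1/(0.7·√(2π)))·exp(−(-0.77−8.5)²/(2·0.7²)) = 0.569918·exp(-87.68663) = 4.72054e-39
Weight by the priors:
  π_1·L_1 = 0.09 × 0.386766 = 0.0348089
  π_2·L_2 = 0.40 × 0.00184774 = 0.000739094
  π_3·L_3 = 0.25 × 5.36641e-09 = 1.3416e-09
  π_4·L_4 = 0.26 × 4.72054e-39 = 1.22734e-39
Marginal: 0.0348089 + 0.000739094 + 1.3416e-09 + 1.22734e-39 = 0.035548
P(Cluster 1 | -0.77) ≈ 0.979

0.979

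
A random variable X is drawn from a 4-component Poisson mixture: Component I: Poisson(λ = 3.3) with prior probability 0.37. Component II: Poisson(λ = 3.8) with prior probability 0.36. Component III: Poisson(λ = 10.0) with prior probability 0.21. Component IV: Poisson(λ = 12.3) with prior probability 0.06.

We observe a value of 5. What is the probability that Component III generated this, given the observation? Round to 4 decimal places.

Posterior ∝ prior × likelihood, so P(k | x) ∝ P(Z=k) f_k(x); normalise over all components.
Component likelihoods at x = 5:
  p_I = 0.120286
  p_II = 0.147713
  p_III = 0.0378333
  p_IV = 0.0106788
Prior × likelihood for each component:
  P(Z=I)·p_I = 0.37 × 0.120286 = 0.044506
  P(Z=II)·p_II = 0.36 × 0.147713 = 0.0531766
  P(Z=III)·p_III = 0.21 × 0.0378333 = 0.00794499
  P(Z=IV)·p_IV = 0.06 × 0.0106788 = 0.000640728
Denominator: 0.044506 + 0.0531766 + 0.00794499 + 0.000640728 = 0.106268
So the posterior for Component III is 0.00794499 / 0.106268 ≈ 0.0748.

0.0748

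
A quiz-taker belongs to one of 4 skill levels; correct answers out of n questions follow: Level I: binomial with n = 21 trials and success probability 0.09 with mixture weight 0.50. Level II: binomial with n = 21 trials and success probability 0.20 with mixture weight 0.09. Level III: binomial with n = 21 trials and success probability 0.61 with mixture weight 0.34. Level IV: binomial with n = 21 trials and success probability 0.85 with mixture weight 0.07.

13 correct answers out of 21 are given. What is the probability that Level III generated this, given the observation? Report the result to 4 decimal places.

0.9927

P(component k | x) = π_k·f_k(x) / marginal(x), where marginal(x) = Σ_j π_j·f_j(x).
Component likelihoods at x = 13 correct answers out of 21:
  f_I = C(21,13)·0.09^13·0.91^8 = 203490·2.54187e-14·0.470253 = 2.43235e-09
  f_II = C(21,13)·0.20^13·0.80^8 = 203490·8.192e-10·0.167772 = 2.79675e-05
  f_III = C(21,13)·0.61^13·0.39^8 = 203490·0.00161915·0.000535201 = 0.176339
  f_IV = C(21,13)·0.85^13·0.15^8 = 203490·0.120905·2.56289e-07 = 0.00630549
Unnormalised posteriors:
  π_I·f_I = 0.50 × 2.43235e-09 = 1.21618e-09
  π_II·f_II = 0.09 × 2.79675e-05 = 2.51707e-06
  π_III·f_III = 0.34 × 0.176339 = 0.0599552
  π_IV·f_IV = 0.07 × 0.00630549 = 0.000441385
Normaliser: 1.21618e-09 + 2.51707e-06 + 0.0599552 + 0.000441385 = 0.0603991
P(Level III | x) = 0.0599552 / 0.0603991 ≈ 0.9927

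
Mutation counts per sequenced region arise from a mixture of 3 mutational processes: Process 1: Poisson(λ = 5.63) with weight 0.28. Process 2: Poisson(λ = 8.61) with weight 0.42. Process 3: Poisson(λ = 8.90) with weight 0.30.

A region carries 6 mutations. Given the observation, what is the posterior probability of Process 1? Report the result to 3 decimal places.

0.383

By Bayes' theorem, P(k | x) = P(Z=k) f_k(x) / Σ_j P(Z=j) f_j(x).
Evaluate each component's likelihood at the observed value:
  f_1 = 0.158723
  f_2 = 0.103136
  f_3 = 0.0941427
Multiply by the mixture weights:
  P(Z=1)·f_1 = 0.28 × 0.158723 = 0.0444424
  P(Z=2)·f_2 = 0.42 × 0.103136 = 0.0433172
  P(Z=3)·f_3 = 0.30 × 0.0941427 = 0.0282428
Denominator: 0.0444424 + 0.0433172 + 0.0282428 = 0.116002
P(Process 1 | 6 mutations) ≈ 0.383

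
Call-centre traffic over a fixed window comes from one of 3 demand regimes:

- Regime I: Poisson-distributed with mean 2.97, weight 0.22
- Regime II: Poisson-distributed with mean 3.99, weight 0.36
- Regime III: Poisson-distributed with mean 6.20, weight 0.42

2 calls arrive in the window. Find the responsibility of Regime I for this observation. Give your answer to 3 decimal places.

0.418

By Bayes' theorem, P(k | x) = w_k f_k(x) / Σ_j w_j f_j(x).
Component likelihoods at x = 2 calls:
  p_I = e^(−2.97)·2.97^2/2! = 0.226271
  p_II = e^(−3.99)·3.99^2/2! = 0.147259
  p_III = e^(−6.20)·6.20^2/2! = 0.0390057
Unnormalised posteriors:
  w_I·p_I = 0.22 × 0.226271 = 0.0497796
  w_II·p_II = 0.36 × 0.147259 = 0.0530131
  w_III·p_III = 0.42 × 0.0390057 = 0.0163824
Normaliser: 0.0497796 + 0.0530131 + 0.0163824 = 0.119175
Responsibility of Regime I: 0.0497796 / 0.119175 ≈ 0.418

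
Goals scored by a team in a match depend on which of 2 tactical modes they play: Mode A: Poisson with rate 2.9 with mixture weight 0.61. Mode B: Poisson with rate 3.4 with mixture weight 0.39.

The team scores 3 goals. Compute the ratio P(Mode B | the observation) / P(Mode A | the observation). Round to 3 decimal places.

Since P(k|x) ∝ π_k f_k(x), the posterior odds are π_i f_i(x) / (π_j f_j(x)).
Evaluate each component's likelihood at the observed value:
  L_A = e^(−2.9)·2.9^3/3! = 0.22366
  L_B = e^(−3.4)·3.4^3/3! = 0.218617
0.0852607 / 0.136433 ≈ 0.625

0.625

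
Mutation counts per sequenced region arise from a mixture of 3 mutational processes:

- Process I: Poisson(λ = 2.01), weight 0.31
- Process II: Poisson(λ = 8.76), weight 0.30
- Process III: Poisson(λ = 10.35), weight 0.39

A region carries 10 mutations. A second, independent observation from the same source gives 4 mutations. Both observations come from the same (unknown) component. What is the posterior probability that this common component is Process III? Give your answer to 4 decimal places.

By Bayes' theorem, P(k | x) = π_k f_k(x) / Σ_j π_j f_j(x).
Since both observations come from the same component, the likelihood for component k is f_k(x₁)·f_k(x₂).
  L_I = [e^(−2.01)·2.01^10/10! = 3.97435e-05] × [0.0911257] = 3.62165e-06
  L_II = [e^(−8.76)·8.76^10/10! = 0.115043] × [0.0384933] = 0.00442837
  L_III = [e^(−10.35)·10.35^10/10! = 0.124363] × [0.0152969] = 0.00190237
Multiply by the mixture weights:
  π_I·L_I = 0.31 × 3.62165e-06 = 1.12271e-06
  π_II·L_II = 0.30 × 0.00442837 = 0.00132851
  π_III·L_III = 0.39 × 0.00190237 = 0.000741924
Normaliser: 1.12271e-06 + 0.00132851 + 0.000741924 = 0.00207156
P(Process III | x₁,x₂) ≈ 0.3581

0.3581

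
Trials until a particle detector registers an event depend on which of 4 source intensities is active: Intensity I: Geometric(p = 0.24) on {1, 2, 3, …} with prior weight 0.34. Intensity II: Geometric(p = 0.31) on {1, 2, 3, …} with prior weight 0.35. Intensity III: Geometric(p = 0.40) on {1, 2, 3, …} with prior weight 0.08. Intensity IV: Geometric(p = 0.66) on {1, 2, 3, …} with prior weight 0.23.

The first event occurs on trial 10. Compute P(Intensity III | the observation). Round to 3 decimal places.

Posterior ∝ prior × likelihood, so P(k | x) ∝ w_k f_k(x); normalise over all components.
Component likelihoods at x = 10:
  f_I = 0.24·(1−0.24)^9 = 0.24·0.0845906 = 0.0203018
  f_II = 0.31·(1−0.31)^9 = 0.31·0.0354521 = 0.0109901
  f_III = 0.40·(1−0.40)^9 = 0.40·0.0100777 = 0.00403108
  f_IV = 0.66·(1−0.66)^9 = 0.66·6.0717e-05 = 4.00732e-05
Weight by the priors:
  w_I·f_I = 0.34 × 0.0203018 = 0.0069026
  w_II·f_II = 0.35 × 0.0109901 = 0.00384655
  w_III·f_III = 0.08 × 0.00403108 = 0.000322486
  w_IV·f_IV = 0.23 × 4.00732e-05 = 9.21684e-06
Normaliser: 0.0069026 + 0.00384655 + 0.000322486 + 9.21684e-06 = 0.0110809
P(Intensity III | data) = 0.000322486 / 0.0110809 ≈ 0.029

0.029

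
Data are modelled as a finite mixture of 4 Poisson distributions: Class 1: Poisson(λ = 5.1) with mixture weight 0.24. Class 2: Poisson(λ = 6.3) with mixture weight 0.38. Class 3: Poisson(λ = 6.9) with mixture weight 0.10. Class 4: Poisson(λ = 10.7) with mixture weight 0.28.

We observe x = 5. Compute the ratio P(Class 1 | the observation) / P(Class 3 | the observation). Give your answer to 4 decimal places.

3.2029

Posterior odds = (π_i f_i(x)) / (π_j f_j(x)); the normalising sum cancels.
Evaluate each component's likelihood at the observed value:
  p_1 = e^(−5.1)·5.1^5/5! = 0.175294
  p_2 = e^(−6.3)·6.3^5/5! = 0.151868
  p_3 = e^(−6.9)·6.9^5/5! = 0.131351
  p_4 = e^(−10.7)·10.7^5/5! = 0.0263504
0.0420706 / 0.0131351 ≈ 3.2029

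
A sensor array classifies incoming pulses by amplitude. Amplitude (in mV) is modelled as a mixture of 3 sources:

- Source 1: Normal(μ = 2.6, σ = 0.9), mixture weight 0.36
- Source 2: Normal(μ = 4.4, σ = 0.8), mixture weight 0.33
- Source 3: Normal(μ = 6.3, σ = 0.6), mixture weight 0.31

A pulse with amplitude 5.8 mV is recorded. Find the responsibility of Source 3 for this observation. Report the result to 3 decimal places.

0.802

The responsibility of component k is π_k f_k(x) divided by Σ_j π_j f_j(x).
Component likelihoods at x = 5.8 mV:
  L_1 = (1/(0.9·√(2π)))·exp(−(5.8−2.6)²/(2·0.9²)) = 0.443269·exp(-6.32099) = 0.000797072
  L_2 = (1/(0.8·√(2π)))·exp(−(5.8−4.4)²/(2·0.8²)) = 0.498678·exp(-1.53125) = 0.107847
  L_3 = (1/(0.6·√(2π)))·exp(−(5.8−6.3)²/(2·0.6²)) = 0.664904·exp(-0.34722) = 0.469853
Unnormalised posteriors:
  π_1·L_1 = 0.36 × 0.000797072 = 0.000286946
  π_2·L_2 = 0.33 × 0.107847 = 0.0355894
  π_3·L_3 = 0.31 × 0.469853 = 0.145654
Denominator: 0.000286946 + 0.0355894 + 0.145654 = 0.181531
Responsibility of Source 3: 0.145654 / 0.181531 ≈ 0.802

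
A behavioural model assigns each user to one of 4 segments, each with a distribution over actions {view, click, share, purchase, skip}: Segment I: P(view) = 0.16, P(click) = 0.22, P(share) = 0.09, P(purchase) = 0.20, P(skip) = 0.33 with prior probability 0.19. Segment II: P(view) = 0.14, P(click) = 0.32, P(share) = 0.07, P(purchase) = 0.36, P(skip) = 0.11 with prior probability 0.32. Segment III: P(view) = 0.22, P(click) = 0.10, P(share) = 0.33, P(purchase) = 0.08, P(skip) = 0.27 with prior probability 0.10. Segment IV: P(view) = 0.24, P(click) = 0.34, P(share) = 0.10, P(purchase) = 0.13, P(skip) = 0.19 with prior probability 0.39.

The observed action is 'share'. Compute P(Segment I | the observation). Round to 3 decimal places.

0.153

P(component k | x) = π_k·f_k(x) / marginal(x), where marginal(x) = Σ_j π_j·f_j(x).
Categorical probabilities:
  L_I = P(share | comp) = 0.09
  L_II = P(share | comp) = 0.07
  L_III = P(share | comp) = 0.33
  L_IV = P(share | comp) = 0.10
Weight by the priors:
  π_I·L_I = 0.19 × 0.09 = 0.0171
  π_II·L_II = 0.32 × 0.07 = 0.0224
  π_III·L_III = 0.10 × 0.33 = 0.033
  π_IV·L_IV = 0.39 × 0.1 = 0.039
Denominator: 0.0171 + 0.0224 + 0.033 + 0.039 = 0.1115
Responsibility of Segment I: 0.0171 / 0.1115 ≈ 0.153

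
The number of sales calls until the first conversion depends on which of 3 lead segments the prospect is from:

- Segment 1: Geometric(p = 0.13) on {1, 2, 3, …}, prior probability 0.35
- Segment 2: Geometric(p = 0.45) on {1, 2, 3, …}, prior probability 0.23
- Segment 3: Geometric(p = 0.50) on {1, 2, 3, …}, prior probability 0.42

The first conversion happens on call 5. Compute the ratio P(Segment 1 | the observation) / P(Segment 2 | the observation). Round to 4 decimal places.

2.7523

The posterior odds equal the prior odds times the likelihood ratio: (π_i/π_j)·(f_i(x)/f_j(x)).
Evaluate each component's likelihood at the observed value:
  L_1 = 0.0744767
  L_2 = 0.0411778
  L_3 = 0.03125
Posterior odds = (π_1·L_1) / (π_2·L_2) = (0.35·0.0744767) / (0.23·0.0411778) = 0.0260668 / 0.0094709 ≈ 2.7523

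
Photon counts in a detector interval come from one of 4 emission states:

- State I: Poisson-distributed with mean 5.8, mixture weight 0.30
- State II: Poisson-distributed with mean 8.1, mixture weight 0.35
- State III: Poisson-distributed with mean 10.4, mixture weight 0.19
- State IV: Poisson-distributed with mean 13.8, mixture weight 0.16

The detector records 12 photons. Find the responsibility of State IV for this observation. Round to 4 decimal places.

By Bayes' theorem, P(k | x) = P(Z=k) f_k(x) / Σ_j P(Z=j) f_j(x).
Poisson probabilities:
  p_I = 0.0091599
  p_II = 0.0505473
  p_III = 0.101719
  p_IV = 0.101146
Unnormalised posteriors:
  P(Z=I)·p_I = 0.30 × 0.0091599 = 0.00274797
  P(Z=II)·p_II = 0.35 × 0.0505473 = 0.0176916
  P(Z=III)·p_III = 0.19 × 0.101719 = 0.0193265
  P(Z=IV)·p_IV = 0.16 × 0.101146 = 0.0161833
Sum: 0.00274797 + 0.0176916 + 0.0193265 + 0.0161833 = 0.0559494
P(State IV | data) = 0.0161833 / 0.0559494 ≈ 0.2892

0.2892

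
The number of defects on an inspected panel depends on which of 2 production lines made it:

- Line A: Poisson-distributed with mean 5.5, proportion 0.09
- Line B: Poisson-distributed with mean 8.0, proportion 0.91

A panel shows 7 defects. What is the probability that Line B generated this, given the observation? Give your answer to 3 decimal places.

0.920

P(component k | x) = π_k·f_k(x) / marginal(x), where marginal(x) = Σ_j π_j·f_j(x).
Component likelihoods at x = 7 defects:
  p_A = 0.123449
  p_B = 0.139587
Weight by the priors:
  π_A·p_A = 0.09 × 0.123449 = 0.0111104
  π_B·p_B = 0.91 × 0.139587 = 0.127024
Marginal: 0.0111104 + 0.127024 = 0.138134
Responsibility of Line B: 0.127024 / 0.138134 ≈ 0.920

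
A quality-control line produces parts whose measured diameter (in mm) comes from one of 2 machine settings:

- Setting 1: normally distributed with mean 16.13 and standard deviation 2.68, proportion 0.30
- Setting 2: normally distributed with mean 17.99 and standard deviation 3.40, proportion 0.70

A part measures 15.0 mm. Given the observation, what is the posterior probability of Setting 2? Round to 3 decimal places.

P(component k | x) = P(Z=k)·f_k(x) / marginal(x), where marginal(x) = Σ_j P(Z=j)·f_j(x).
Normal densities:
  p_1 = (1/(2.68·√(2π)))·exp(−(15.0−16.13)²/(2·2.68²)) = 0.148859·exp(-0.08889) = 0.136198
  p_2 = (1/(3.40·√(2π)))·exp(−(15.0−17.99)²/(2·3.40²)) = 0.117336·exp(-0.38668) = 0.0797071
Multiply by the mixture weights:
  P(Z=1)·p_1 = 0.30 × 0.136198 = 0.0408594
  P(Z=2)·p_2 = 0.70 × 0.0797071 = 0.055795
Marginal: 0.0408594 + 0.055795 = 0.0966543
So the posterior for Setting 2 is 0.055795 / 0.0966543 ≈ 0.577.

0.577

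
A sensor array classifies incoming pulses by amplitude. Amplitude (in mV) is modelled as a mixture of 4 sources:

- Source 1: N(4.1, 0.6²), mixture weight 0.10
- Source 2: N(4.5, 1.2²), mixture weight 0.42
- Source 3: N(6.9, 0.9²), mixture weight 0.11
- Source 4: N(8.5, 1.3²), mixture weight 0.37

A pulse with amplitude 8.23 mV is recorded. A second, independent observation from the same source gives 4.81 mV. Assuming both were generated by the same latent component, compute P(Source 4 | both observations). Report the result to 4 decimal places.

0.4174

Apply Bayes' rule: the posterior for each component is proportional to its prior times its likelihood at x.
Since both observations come from the same component, the likelihood for component k is f_k(x₁)·f_k(x₂).
  L_1 = [3.42186e-11] × [0.330136] = 1.12968e-11
  L_2 = [0.00265283] × [0.321542] = 0.000852995
  L_3 = [0.148749] × [0.0298988] = 0.00444744
  L_4 = [0.300331] × [0.00546312] = 0.00164074
Unnormalised posteriors:
  π_1·L_1 = 0.10 × 1.12968e-11 = 1.12968e-12
  π_2·L_2 = 0.42 × 0.000852995 = 0.000358258
  π_3·L_3 = 0.11 × 0.00444744 = 0.000489218
  π_4·L_4 = 0.37 × 0.00164074 = 0.000607075
Marginal: 1.12968e-12 + 0.000358258 + 0.000489218 + 0.000607075 = 0.00145455
P(Source 4 | x₁,x₂) = 0.000607075 / 0.00145455 ≈ 0.4174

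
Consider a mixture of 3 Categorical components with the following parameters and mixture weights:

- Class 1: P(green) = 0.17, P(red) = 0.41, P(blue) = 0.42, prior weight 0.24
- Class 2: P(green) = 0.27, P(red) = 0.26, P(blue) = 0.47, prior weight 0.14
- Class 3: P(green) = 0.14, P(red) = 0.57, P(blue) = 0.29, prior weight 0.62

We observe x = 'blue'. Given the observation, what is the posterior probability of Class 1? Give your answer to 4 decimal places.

0.2910

Posterior ∝ prior × likelihood, so P(k | x) ∝ π_k f_k(x); normalise over all components.
Evaluate each component's likelihood at the observed value:
  f_1 = 0.42
  f_2 = 0.47
  f_3 = 0.29
Multiply by the mixture weights:
  π_1·f_1 = 0.24 × 0.42 = 0.1008
  π_2·f_2 = 0.14 × 0.47 = 0.0658
  π_3·f_3 = 0.62 × 0.29 = 0.1798
Marginal: 0.1008 + 0.0658 + 0.1798 = 0.3464
P(Class 1 | x) = 0.1008 / 0.3464 ≈ 0.2910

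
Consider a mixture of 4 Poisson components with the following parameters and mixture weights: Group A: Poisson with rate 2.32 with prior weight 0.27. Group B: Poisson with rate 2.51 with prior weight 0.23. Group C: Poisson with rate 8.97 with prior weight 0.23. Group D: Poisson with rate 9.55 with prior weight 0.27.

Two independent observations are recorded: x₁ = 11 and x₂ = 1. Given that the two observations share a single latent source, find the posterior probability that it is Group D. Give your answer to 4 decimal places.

By Bayes' theorem, P(k | x) = P(Z=k) f_k(x) / Σ_j P(Z=j) f_j(x).
Since both observations come from the same component, the likelihood for component k is f_k(x₁)·f_k(x₂).
  L_A = [e^(−2.32)·2.32^11/11! = 2.58017e-05] × [0.227995] = 5.88266e-06
  L_B = [e^(−2.51)·2.51^11/11! = 5.07196e-05] × [0.203983] = 1.0346e-05
  L_C = [e^(−8.97)·8.97^11/11! = 0.0963695] × [0.0011407] = 0.000109929
  L_D = [e^(−9.55)·9.55^11/11! = 0.10749] × [0.000679972] = 7.30904e-05
Multiply by the mixture weights:
  P(Z=A)·L_A = 0.27 × 5.88266e-06 = 1.58832e-06
  P(Z=B)·L_B = 0.23 × 1.0346e-05 = 2.37957e-06
  P(Z=C)·L_C = 0.23 × 0.000109929 = 2.52836e-05
  P(Z=D)·L_D = 0.27 × 7.30904e-05 = 1.97344e-05
Evidence: 1.58832e-06 + 2.37957e-06 + 2.52836e-05 + 1.97344e-05 = 4.89859e-05
Responsibility of Group D: 1.97344e-05 / 4.89859e-05 ≈ 0.4029

0.4029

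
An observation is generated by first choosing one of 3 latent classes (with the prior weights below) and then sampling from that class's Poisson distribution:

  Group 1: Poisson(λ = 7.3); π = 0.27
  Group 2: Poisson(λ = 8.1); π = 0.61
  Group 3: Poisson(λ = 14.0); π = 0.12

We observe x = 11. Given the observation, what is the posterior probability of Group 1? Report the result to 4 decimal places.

P(component k | x) = P(Z=k)·f_k(x) / marginal(x), where marginal(x) = Σ_j P(Z=j)·f_j(x).
Component likelihoods at x = 11:
  p_1 = e^(−7.3)·7.3^11/11! = 0.0530941
  p_2 = e^(−8.1)·8.1^11/11! = 0.0748849
  p_3 = e^(−14.0)·14.0^11/11! = 0.0843587
Unnormalised posteriors:
  P(Z=1)·p_1 = 0.27 × 0.0530941 = 0.0143354
  P(Z=2)·p_2 = 0.61 × 0.0748849 = 0.0456798
  P(Z=3)·p_3 = 0.12 × 0.0843587 = 0.010123
Marginal: 0.0143354 + 0.0456798 + 0.010123 = 0.0701382
So the posterior for Group 1 is 0.0143354 / 0.0701382 ≈ 0.2044.

0.2044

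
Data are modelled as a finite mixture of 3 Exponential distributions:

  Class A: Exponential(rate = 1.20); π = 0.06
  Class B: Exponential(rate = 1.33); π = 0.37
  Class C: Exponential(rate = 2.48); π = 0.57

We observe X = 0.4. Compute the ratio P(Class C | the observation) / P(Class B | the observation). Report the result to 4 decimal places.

1.8134

Only the two components matter; the odds are (π_i f_i(x)) / (π_j f_j(x)).
Exponential densities:
  p_A = 0.74254
  p_B = 0.78128
  p_C = 0.919669
0.524211 / 0.289074 ≈ 1.8134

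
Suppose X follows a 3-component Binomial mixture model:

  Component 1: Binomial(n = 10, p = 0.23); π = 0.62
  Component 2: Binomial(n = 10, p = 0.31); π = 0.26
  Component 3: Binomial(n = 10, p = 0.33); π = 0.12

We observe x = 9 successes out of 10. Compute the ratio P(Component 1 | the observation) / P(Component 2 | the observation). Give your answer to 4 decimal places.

0.1813

The posterior odds equal the prior odds times the likelihood ratio: (w_i/w_j)·(f_i(x)/f_j(x)).
Component likelihoods at x = 9 successes out of 10:
  L_1 = 1.38689e-05
  L_2 = 0.000182433
  L_3 = 0.000310957
Posterior odds = (w_1·L_1) / (w_2·L_2) = (0.62·1.38689e-05) / (0.26·0.000182433) = 8.5987e-06 / 4.74327e-05 ≈ 0.1813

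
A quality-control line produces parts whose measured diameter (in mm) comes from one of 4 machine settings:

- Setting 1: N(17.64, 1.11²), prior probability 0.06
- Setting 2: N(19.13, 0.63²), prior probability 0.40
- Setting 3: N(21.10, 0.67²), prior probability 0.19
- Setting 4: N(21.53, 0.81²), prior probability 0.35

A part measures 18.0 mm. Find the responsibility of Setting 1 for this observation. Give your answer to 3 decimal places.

0.287

Apply Bayes' rule: the posterior for each component is proportional to its prior times its likelihood at x.
Normal densities:
  L_1 = (1/(1.11·√(2π)))·exp(−(18.0−17.64)²/(2·1.11²)) = 0.359407·exp(-0.05259) = 0.340994
  L_2 = (1/(0.63·√(2π)))·exp(−(18.0−19.13)²/(2·0.63²)) = 0.633242·exp(-1.60859) = 0.126756
  L_3 = (1/(0.67·√(2π)))·exp(−(18.0−21.10)²/(2·0.67²)) = 0.595436·exp(-10.70394) = 1.33712e-05
  L_4 = (1/(0.81·√(2π)))·exp(−(18.0−21.53)²/(2·0.81²)) = 0.492521·exp(-9.49619) = 3.70069e-05
Unnormalised posteriors:
  P(Z=1)·L_1 = 0.06 × 0.340994 = 0.0204596
  P(Z=2)·L_2 = 0.40 × 0.126756 = 0.0507022
  P(Z=3)·L_3 = 0.19 × 1.33712e-05 = 2.54054e-06
  P(Z=4)·L_4 = 0.35 × 3.70069e-05 = 1.29524e-05
Evidence: 0.0204596 + 0.0507022 + 2.54054e-06 + 1.29524e-05 = 0.0711773
P(Setting 1 | x) ≈ 0.287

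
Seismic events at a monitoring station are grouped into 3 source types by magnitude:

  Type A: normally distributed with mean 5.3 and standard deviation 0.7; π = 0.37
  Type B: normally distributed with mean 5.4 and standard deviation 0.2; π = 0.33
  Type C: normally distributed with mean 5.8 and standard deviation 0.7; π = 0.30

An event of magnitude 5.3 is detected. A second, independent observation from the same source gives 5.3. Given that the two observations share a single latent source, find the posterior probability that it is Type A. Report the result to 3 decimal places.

Apply Bayes' rule: the posterior for each component is proportional to its prior times its likelihood at x.
Since both observations come from the same component, the likelihood for component k is f_k(x₁)·f_k(x₂).
  L_A = [(1/(0.7·√(2π)))·exp(−(5.3−5.3)²/(2·0.7²)) = 0.569918·exp(-0.00000) = 0.569918] × [0.569918] = 0.324806
  L_B = [(1/(0.2·√(2π)))·exp(−(5.3−5.4)²/(2·0.2²)) = 1.994711·exp(-0.12500) = 1.76033] × [1.76033] = 3.09875
  L_C = [(1/(0.7·√(2π)))·exp(−(5.3−5.8)²/(2·0.7²)) = 0.569918·exp(-0.25510) = 0.441593] × [0.441593] = 0.195005
Multiply by the mixture weights:
  π_A·L_A = 0.37 × 0.324806 = 0.120178
  π_B·L_B = 0.33 × 3.09875 = 1.02259
  π_C·L_C = 0.30 × 0.195005 = 0.0585014
Evidence: 0.120178 + 1.02259 + 0.0585014 = 1.20127
P(Type A | data) = 0.120178 / 1.20127 ≈ 0.100

0.100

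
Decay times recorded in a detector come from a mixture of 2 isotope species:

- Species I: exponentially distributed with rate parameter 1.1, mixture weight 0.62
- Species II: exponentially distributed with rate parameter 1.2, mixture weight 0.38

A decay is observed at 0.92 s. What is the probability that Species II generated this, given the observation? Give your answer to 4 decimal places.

0.3788

Apply Bayes' rule: the posterior for each component is proportional to its prior times its likelihood at x.
Evaluate each component's likelihood at the observed value:
  f_I = 1.1·e^(−1.1·0.92) = 1.1·e^(−1.0120) = 0.39984
  f_II = 1.2·e^(−1.2·0.92) = 1.2·e^(−1.1040) = 0.397851
Prior × likelihood for each component:
  π_I·f_I = 0.62 × 0.39984 = 0.247901
  π_II·f_II = 0.38 × 0.397851 = 0.151183
Denominator: 0.247901 + 0.151183 = 0.399084
Responsibility of Species II: 0.151183 / 0.399084 ≈ 0.3788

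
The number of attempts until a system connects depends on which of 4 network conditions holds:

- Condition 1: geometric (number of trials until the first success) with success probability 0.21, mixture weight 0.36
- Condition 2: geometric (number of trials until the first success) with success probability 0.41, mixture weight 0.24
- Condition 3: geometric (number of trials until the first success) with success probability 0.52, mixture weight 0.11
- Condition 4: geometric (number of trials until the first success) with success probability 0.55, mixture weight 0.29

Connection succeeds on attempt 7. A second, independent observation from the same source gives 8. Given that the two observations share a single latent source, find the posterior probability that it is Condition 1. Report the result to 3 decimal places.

0.940

The responsibility of component k is π_k f_k(x) divided by Σ_j π_j f_j(x).
Since both observations come from the same component, the likelihood for component k is f_k(x₁)·f_k(x₂).
  L_1 = [0.21·(1−0.21)^6 = 0.21·0.243087 = 0.0510484] × [0.0403282] = 0.00205869
  L_2 = [0.41·(1−0.41)^6 = 0.41·0.0421805 = 0.017294] × [0.0102035] = 0.000176459
  L_3 = [0.52·(1−0.52)^6 = 0.52·0.0122306 = 0.00635991] × [0.00305276] = 1.94152e-05
  L_4 = [0.55·(1−0.55)^6 = 0.55·0.00830377 = 0.00456707] × [0.00205518] = 9.38616e-06
Prior × likelihood for each component:
  π_1·L_1 = 0.36 × 0.00205869 = 0.000741128
  π_2·L_2 = 0.24 × 0.000176459 = 4.23502e-05
  π_3·L_3 = 0.11 × 1.94152e-05 = 2.13568e-06
  π_4·L_4 = 0.29 × 9.38616e-06 = 2.72199e-06
Denominator: 0.000741128 + 4.23502e-05 + 2.13568e-06 + 2.72199e-06 = 0.000788336
P(Condition 1 | x₁,x₂) = 0.000741128 / 0.000788336 ≈ 0.940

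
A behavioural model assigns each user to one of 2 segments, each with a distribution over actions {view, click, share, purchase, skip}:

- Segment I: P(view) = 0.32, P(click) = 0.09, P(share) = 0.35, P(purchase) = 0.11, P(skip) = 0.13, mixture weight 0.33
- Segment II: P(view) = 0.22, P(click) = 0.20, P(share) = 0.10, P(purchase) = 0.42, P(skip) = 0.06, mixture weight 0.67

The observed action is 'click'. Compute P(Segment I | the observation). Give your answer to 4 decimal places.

0.1814

The responsibility of component k is π_k f_k(x) divided by Σ_j π_j f_j(x).
Evaluate each component's likelihood at the observed value:
  p_I = 0.09
  p_II = 0.2
Prior × likelihood for each component:
  π_I·p_I = 0.33 × 0.09 = 0.0297
  π_II·p_II = 0.67 × 0.2 = 0.134
Normaliser: 0.0297 + 0.134 = 0.1637
So the posterior for Segment I is 0.0297 / 0.1637 ≈ 0.1814.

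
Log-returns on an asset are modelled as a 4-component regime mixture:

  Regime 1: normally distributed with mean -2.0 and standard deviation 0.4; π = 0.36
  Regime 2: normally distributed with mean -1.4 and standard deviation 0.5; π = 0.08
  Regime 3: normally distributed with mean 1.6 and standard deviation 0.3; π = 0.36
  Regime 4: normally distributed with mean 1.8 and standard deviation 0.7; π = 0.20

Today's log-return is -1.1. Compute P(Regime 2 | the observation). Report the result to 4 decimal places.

0.6510

By Bayes' theorem, P(k | x) = w_k f_k(x) / Σ_j w_j f_j(x).
Component likelihoods at x = -1.1:
  f_1 = (1/(0.4·√(2π)))·exp(−(-1.1−-2.0)²/(2·0.4²)) = 0.997356·exp(-2.53125) = 0.0793491
  f_2 = (1/(0.5·√(2π)))·exp(−(-1.1−-1.4)²/(2·0.5²)) = 0.797885·exp(-0.18000) = 0.666449
  f_3 = (1/(0.3·√(2π)))·exp(−(-1.1−1.6)²/(2·0.3²)) = 1.329808·exp(-40.50000) = 3.42659e-18
  f_4 = (1/(0.7·√(2π)))·exp(−(-1.1−1.8)²/(2·0.7²)) = 0.569918·exp(-8.58163) = 0.00010687
Unnormalised posteriors:
  w_1·f_1 = 0.36 × 0.0793491 = 0.0285657
  w_2·f_2 = 0.08 × 0.666449 = 0.0533159
  w_3·f_3 = 0.36 × 3.42659e-18 = 1.23357e-18
  w_4·f_4 = 0.20 × 0.00010687 = 2.1374e-05
Sum: 0.0285657 + 0.0533159 + 1.23357e-18 + 2.1374e-05 = 0.081903
P(Regime 2 | x) = 0.0533159 / 0.081903 ≈ 0.6510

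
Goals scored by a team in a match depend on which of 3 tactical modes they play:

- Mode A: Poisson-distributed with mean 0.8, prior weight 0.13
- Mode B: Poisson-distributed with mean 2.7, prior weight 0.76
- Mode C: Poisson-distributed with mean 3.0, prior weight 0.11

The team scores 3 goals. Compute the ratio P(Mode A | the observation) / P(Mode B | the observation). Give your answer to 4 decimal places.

Posterior odds = (P(Z=i) f_i(x)) / (P(Z=j) f_j(x)); the normalising sum cancels.
Poisson probabilities:
  p_A = 0.0383427
  p_B = 0.220468
  p_C = 0.224042
Odds = (0.13/0.76) × (0.0383427/0.220468) = 0.171053 × 0.173915 ≈ 0.0297

0.0297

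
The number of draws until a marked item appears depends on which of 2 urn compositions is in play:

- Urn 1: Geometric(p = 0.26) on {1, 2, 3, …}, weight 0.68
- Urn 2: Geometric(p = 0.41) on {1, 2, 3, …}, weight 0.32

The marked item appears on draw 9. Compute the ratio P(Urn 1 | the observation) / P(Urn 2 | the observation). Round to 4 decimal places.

8.2525

The posterior odds equal the prior odds times the likelihood ratio: (π_i/π_j)·(f_i(x)/f_j(x)).
Evaluate each component's likelihood at the observed value:
  L_1 = 0.26·(1−0.26)^8 = 0.26·0.0899195 = 0.0233791
  L_2 = 0.41·(1−0.41)^8 = 0.41·0.014683 = 0.00602005
Odds = (0.68/0.32) × (0.0233791/0.00602005) = 2.125 × 3.88353 ≈ 8.2525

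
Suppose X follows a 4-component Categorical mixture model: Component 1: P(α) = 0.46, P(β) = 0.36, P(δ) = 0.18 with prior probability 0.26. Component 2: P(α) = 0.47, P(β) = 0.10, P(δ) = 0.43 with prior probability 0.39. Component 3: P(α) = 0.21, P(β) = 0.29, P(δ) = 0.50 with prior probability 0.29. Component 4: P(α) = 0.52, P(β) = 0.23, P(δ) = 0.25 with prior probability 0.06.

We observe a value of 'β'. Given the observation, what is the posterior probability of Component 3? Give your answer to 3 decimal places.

0.365

The responsibility of component k is π_k f_k(x) divided by Σ_j π_j f_j(x).
Component likelihoods at x = 'β':
  L_1 = 0.36
  L_2 = 0.1
  L_3 = 0.29
  L_4 = 0.23
Multiply by the mixture weights:
  π_1·L_1 = 0.26 × 0.36 = 0.0936
  π_2·L_2 = 0.39 × 0.1 = 0.039
  π_3·L_3 = 0.29 × 0.29 = 0.0841
  π_4·L_4 = 0.06 × 0.23 = 0.0138
Denominator: 0.0936 + 0.039 + 0.0841 + 0.0138 = 0.2305
Responsibility of Component 3: 0.0841 / 0.2305 ≈ 0.365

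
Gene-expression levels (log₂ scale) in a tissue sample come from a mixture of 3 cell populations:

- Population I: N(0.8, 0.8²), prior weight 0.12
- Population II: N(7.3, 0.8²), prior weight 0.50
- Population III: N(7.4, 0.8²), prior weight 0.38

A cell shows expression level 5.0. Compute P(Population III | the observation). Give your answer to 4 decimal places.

The responsibility of component k is π_k f_k(x) divided by Σ_j π_j f_j(x).
Component likelihoods at x = 5.0:
  L_I = (1/(0.8·√(2π)))·exp(−(5.0−0.8)²/(2·0.8²)) = 0.498678·exp(-13.78125) = 5.16059e-07
  L_II = (1/(0.8·√(2π)))·exp(−(5.0−7.3)²/(2·0.8²)) = 0.498678·exp(-4.13281) = 0.00799765
  L_III = (1/(0.8·√(2π)))·exp(−(5.0−7.4)²/(2·0.8²)) = 0.498678·exp(-4.50000) = 0.00553981
Unnormalised posteriors:
  π_I·L_I = 0.12 × 5.16059e-07 = 6.19271e-08
  π_II·L_II = 0.50 × 0.00799765 = 0.00399883
  π_III·L_III = 0.38 × 0.00553981 = 0.00210513
Marginal: 6.19271e-08 + 0.00399883 + 0.00210513 = 0.00610402
P(Population III | 5.0) = 0.00210513 / 0.00610402 ≈ 0.3449

0.3449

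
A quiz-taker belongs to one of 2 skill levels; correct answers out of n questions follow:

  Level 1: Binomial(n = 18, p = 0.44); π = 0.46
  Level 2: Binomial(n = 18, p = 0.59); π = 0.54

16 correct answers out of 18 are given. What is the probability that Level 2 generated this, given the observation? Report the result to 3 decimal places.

P(component k | x) = w_k·f_k(x) / marginal(x), where marginal(x) = Σ_j w_j·f_j(x).
Component likelihoods at x = 16 correct answers out of 18:
  f_1 = C(18,16)·0.44^16·0.56^2 = 153·1.97353e-06·0.3136 = 9.46914e-05
  f_2 = C(18,16)·0.59^16·0.41^2 = 153·0.000215592·0.1681 = 0.00554487
Unnormalised posteriors:
  w_1·f_1 = 0.46 × 9.46914e-05 = 4.3558e-05
  w_2·f_2 = 0.54 × 0.00554487 = 0.00299423
Denominator: 4.3558e-05 + 0.00299423 = 0.00303779
Responsibility of Level 2: 0.00299423 / 0.00303779 ≈ 0.986

0.986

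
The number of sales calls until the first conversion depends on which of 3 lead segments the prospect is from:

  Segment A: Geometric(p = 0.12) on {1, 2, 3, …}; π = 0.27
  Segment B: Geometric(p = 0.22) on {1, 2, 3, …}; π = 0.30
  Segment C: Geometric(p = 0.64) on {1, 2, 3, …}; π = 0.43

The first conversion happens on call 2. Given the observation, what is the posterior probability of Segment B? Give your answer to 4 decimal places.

Posterior ∝ prior × likelihood, so P(k | x) ∝ π_k f_k(x); normalise over all components.
Component likelihoods at x = 2:
  p_A = 0.12·(1−0.12)^1 = 0.12·0.88 = 0.1056
  p_B = 0.22·(1−0.22)^1 = 0.22·0.78 = 0.1716
  p_C = 0.64·(1−0.64)^1 = 0.64·0.36 = 0.2304
Weight by the priors:
  π_A·p_A = 0.27 × 0.1056 = 0.028512
  π_B·p_B = 0.30 × 0.1716 = 0.05148
  π_C·p_C = 0.43 × 0.2304 = 0.099072
Normaliser: 0.028512 + 0.05148 + 0.099072 = 0.179064
Responsibility of Segment B: 0.05148 / 0.179064 ≈ 0.2875

0.2875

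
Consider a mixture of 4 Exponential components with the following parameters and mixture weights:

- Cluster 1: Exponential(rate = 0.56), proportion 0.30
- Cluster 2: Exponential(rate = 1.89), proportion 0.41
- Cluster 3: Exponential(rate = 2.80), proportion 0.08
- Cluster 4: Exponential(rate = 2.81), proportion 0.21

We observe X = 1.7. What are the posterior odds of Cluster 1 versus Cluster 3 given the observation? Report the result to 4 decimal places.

33.7952

Posterior odds = (π_i f_i(x)) / (π_j f_j(x)); the normalising sum cancels.
Exponential densities:
  f_1 = 0.56·e^(−0.56·1.7) = 0.56·e^(−0.9520) = 0.216142
  f_2 = 1.89·e^(−1.89·1.7) = 1.89·e^(−3.2130) = 0.0760455
  f_3 = 2.80·e^(−2.80·1.7) = 2.80·e^(−4.7600) = 0.0239837
  f_4 = 2.81·e^(−2.81·1.7) = 2.81·e^(−4.7770) = 0.0236636
0.0648427 / 0.0019187 ≈ 33.7952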